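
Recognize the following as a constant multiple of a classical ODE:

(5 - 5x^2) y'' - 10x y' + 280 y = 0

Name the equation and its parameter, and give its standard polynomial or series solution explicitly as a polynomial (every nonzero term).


All three coefficients share the factor 5; dividing through by 5 gives  (1 - x^2) y'' - 2x y' + 56 y = 0.
This matches the Legendre equation (1 - x^2) y'' - 2x y' + n(n+1) y = 0 (note the -2x y' term) with n(n+1) = 56, so n = 7; the polynomial solution is P_7(x).
With y = sum_k a_k x^k, matching x^k gives (k+2)(k+1) a_{k+2} = [k(k+1) - n(n+1)] a_k = (k - 7)(k + 8) a_k. The right side vanishes at k = 7, so the series with the parity of 7 terminates at degree 7.
Standard normalization (P_n(1) = 1): leading coefficient (2n)!/(2^n (n!)^2) = 87178291200/(128*25401600) = 429/16, so a_7 = 429/16. Work downward with a_k = (k+1)(k+2) a_{k+2} / ((k - 7)(k + 8)):
  a_5 = (6)(7)(429/16) / ((5 - 7)(5 + 8)) = (9009/8)/(-26) = -693/16
  a_3 = (4)(5)(-693/16) / ((3 - 7)(3 + 8)) = (-3465/4)/(-44) = 315/16
  a_1 = (2)(3)(315/16) / ((1 - 7)(1 + 8)) = (945/8)/(-54) = -35/16
Hence P_7(x) = 429 x^7/16 - 693 x^5/16 + 315 x^3/16 - 35 x/16.

P_7(x); series = 429 x^7/16 - 693 x^5/16 + 315 x^3/16 - 35 x/16


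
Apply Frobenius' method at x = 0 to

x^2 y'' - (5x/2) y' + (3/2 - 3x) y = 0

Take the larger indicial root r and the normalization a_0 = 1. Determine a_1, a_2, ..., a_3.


Write in Frobenius form y'' + (p(x)/x) y' + (q(x)/x^2) y = 0:
  p(x) = -5/2,  q(x) = 3/2 - 3x.
Indicial equation: r(r-1) + (-5/2) r + (3/2) = 0 -> roots r_1 = 3, r_2 = 1/2.
Take r = r_1 = 3. Let y(x) = x^r sum_{n>=0} a_n x^n with a_0 = 1.
Substitute y = x^r sum a_n x^n and match x^{r+n}. The recurrence is
  D(n) a_n - 3 a_{n-1} = 0,  where D(n) = (r+n)(r+n-1) + (-5/2)(r+n) + (3/2).
  a_n = 3 / D(n) * a_{n-1}.
Since the indicial polynomial factors as (r - r_1)(r - r_2), D(n) = (r_1 + n - r_1)(r_1 + n - r_2) = n(n + 5/2).
Evaluating step by step (a_0 = 1):
  n = 1: D(1) = 1(1 + 5/2) = 7/2; numerator = 3(1) = 3; a_1 = (3)/(7/2) = 6/7
  n = 2: D(2) = 2(2 + 5/2) = 9; numerator = 3(6/7) = 18/7; a_2 = (18/7)/(9) = 2/7
  n = 3: D(3) = 3(3 + 5/2) = 33/2; numerator = 3(2/7) = 6/7; a_3 = (6/7)/(33/2) = 4/77

r = 3; a_0 = 1; a_1 = 6/7; a_2 = 2/7; a_3 = 4/77


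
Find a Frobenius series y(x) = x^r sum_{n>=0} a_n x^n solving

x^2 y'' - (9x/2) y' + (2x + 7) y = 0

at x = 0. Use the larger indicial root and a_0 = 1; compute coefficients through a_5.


Write in Frobenius form y'' + (p(x)/x) y' + (q(x)/x^2) y = 0:
  p(x) = -9/2,  q(x) = 2x + 7.
Indicial equation: r(r-1) + (-9/2) r + (7) = 0 -> roots r_1 = 7/2, r_2 = 2.
Take r = r_1 = 7/2. Let y(x) = x^r sum_{n>=0} a_n x^n with a_0 = 1.
Substitute y = x^r sum a_n x^n and match x^{r+n}. The recurrence is
  D(n) a_n + 2 a_{n-1} = 0,  where D(n) = (r+n)(r+n-1) + (-9/2)(r+n) + (7).
  a_n = -2 / D(n) * a_{n-1}.
Since the indicial polynomial factors as (r - r_1)(r - r_2), D(n) = (r_1 + n - r_1)(r_1 + n - r_2) = n(n + 3/2).
Evaluating step by step (a_0 = 1):
  n = 1: D(1) = 1(1 + 3/2) = 5/2; numerator = -2(1) = -2; a_1 = (-2)/(5/2) = -4/5
  n = 2: D(2) = 2(2 + 3/2) = 7; numerator = -2(-4/5) = 8/5; a_2 = (8/5)/(7) = 8/35
  n = 3: D(3) = 3(3 + 3/2) = 27/2; numerator = -2(8/35) = -16/35; a_3 = (-16/35)/(27/2) = -32/945
  n = 4: D(4) = 4(4 + 3/2) = 22; numerator = -2(-32/945) = 64/945; a_4 = (64/945)/(22) = 32/10395
  n = 5: D(5) = 5(5 + 3/2) = 65/2; numerator = -2(32/10395) = -64/10395; a_5 = (-64/10395)/(65/2) = -128/675675

r = 7/2; a_0 = 1; a_1 = -4/5; a_2 = 8/35; a_3 = -32/945; a_4 = 32/10395; a_5 = -128/675675


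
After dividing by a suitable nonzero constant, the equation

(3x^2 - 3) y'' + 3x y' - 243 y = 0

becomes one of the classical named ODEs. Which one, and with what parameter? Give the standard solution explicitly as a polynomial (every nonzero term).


All three coefficients share the factor -3; dividing through by -3 gives  (1 - x^2) y'' - x y' + 81 y = 0.
This matches the Chebyshev equation (1 - x^2) y'' - x y' + n^2 y = 0 (note the -x y' term, not -2x y') with n^2 = 81, so n = 9; the polynomial solution is T_9(x).
With y = sum_k a_k x^k, matching x^k gives (k+2)(k+1) a_{k+2} = (k^2 - n^2) a_k = (k - 9)(k + 9) a_k. The right side vanishes at k = 9, so the series with the parity of 9 terminates at degree 9.
Standard normalization: leading coefficient of T_n is 2^(n-1), so a_9 = 2^8 = 256. Work downward with a_k = (k+1)(k+2) a_{k+2} / ((k - 9)(k + 9)):
  a_7 = (8)(9)(256) / ((7 - 9)(7 + 9)) = 18432/(-32) = -576
  a_5 = (6)(7)(-576) / ((5 - 9)(5 + 9)) = -24192/(-56) = 432
  a_3 = (4)(5)(432) / ((3 - 9)(3 + 9)) = 8640/(-72) = -120
  a_1 = (2)(3)(-120) / ((1 - 9)(1 + 9)) = -720/(-80) = 9
Hence T_9(x) = 256 x^9 - 576 x^7 + 432 x^5 - 120 x^3 + 9 x.

T_9(x); series = 256 x^9 - 576 x^7 + 432 x^5 - 120 x^3 + 9 x


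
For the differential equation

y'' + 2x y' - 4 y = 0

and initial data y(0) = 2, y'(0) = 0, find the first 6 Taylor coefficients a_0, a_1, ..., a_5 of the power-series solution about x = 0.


Ansatz: y(x) = sum_{n>=0} a_n x^n, so y'(x) = sum_{n>=1} n a_n x^(n-1) and y''(x) = sum_{n>=2} n(n-1) a_n x^(n-2).
Substitute into P(x) y'' + Q(x) y' + R(x) y = 0 with P(x) = 1, Q(x) = 2x, R(x) = -4, and match powers of x.
Initial conditions: a_0 = 2, a_1 = 0.
Setting the coefficient of each power of x to zero and solving order by order (substituting the coefficients already found):
  x^0: 2 a_2 - 4 a_0 = 0  ->  2 a_2 = 4 a_0 = 8  ->  a_2 = 4
  x^1: 6 a_3 - 2 a_1 = 0  ->  6 a_3 = 2 a_1 = 0  ->  a_3 = 0
  x^2: 12 a_4 = 0  ->  a_4 = 0
  x^3: 20 a_5 + 2 a_3 = 0  ->  20 a_5 = -2 a_3 = 0  ->  a_5 = 0
Truncated series: y(x) = 2 + 4 x^2 + O(x^6).

a_0 = 2; a_1 = 0; a_2 = 4; a_3 = 0; a_4 = 0; a_5 = 0


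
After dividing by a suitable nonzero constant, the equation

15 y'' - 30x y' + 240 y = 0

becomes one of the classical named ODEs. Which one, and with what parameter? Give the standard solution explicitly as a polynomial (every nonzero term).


All three coefficients share the factor 15; dividing through by 15 gives  y'' - 2x y' + 16 y = 0.
This matches the Hermite equation y'' - 2x y' + 2n y = 0 with 2n = 16, so n = 8; the polynomial solution is H_8(x).
With y = sum_k a_k x^k, matching x^k gives (k+2)(k+1) a_{k+2} = 2(k - n) a_k = 2(k - 8) a_k. The right side vanishes at k = 8, so the series with the parity of 8 terminates at degree 8.
Standard normalization: leading coefficient of H_n is 2^n, so a_8 = 2^8 = 256. Work downward with a_k = (k+1)(k+2) a_{k+2} / (2(k - n)):
  a_6 = (7)(8)(256) / (2(6 - 8)) = 14336/(-4) = -3584
  a_4 = (5)(6)(-3584) / (2(4 - 8)) = -107520/(-8) = 13440
  a_2 = (3)(4)(13440) / (2(2 - 8)) = 161280/(-12) = -13440
  a_0 = (1)(2)(-13440) / (2(0 - 8)) = -26880/(-16) = 1680
Hence H_8(x) = 256 x^8 - 3584 x^6 + 13440 x^4 - 13440 x^2 + 1680.

H_8(x); series = 256 x^8 - 3584 x^6 + 13440 x^4 - 13440 x^2 + 1680


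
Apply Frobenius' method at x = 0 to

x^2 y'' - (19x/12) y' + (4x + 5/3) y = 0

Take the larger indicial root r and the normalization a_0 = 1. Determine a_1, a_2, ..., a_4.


Write in Frobenius form y'' + (p(x)/x) y' + (q(x)/x^2) y = 0:
  p(x) = -19/12,  q(x) = 4x + 5/3.
Indicial equation: r(r-1) + (-19/12) r + (5/3) = 0 -> roots r_1 = 4/3, r_2 = 5/4.
Take r = r_1 = 4/3. Let y(x) = x^r sum_{n>=0} a_n x^n with a_0 = 1.
Substitute y = x^r sum a_n x^n and match x^{r+n}. The recurrence is
  D(n) a_n + 4 a_{n-1} = 0,  where D(n) = (r+n)(r+n-1) + (-19/12)(r+n) + (5/3).
  a_n = -4 / D(n) * a_{n-1}.
Since the indicial polynomial factors as (r - r_1)(r - r_2), D(n) = (r_1 + n - r_1)(r_1 + n - r_2) = n(n + 1/12).
Evaluating step by step (a_0 = 1):
  n = 1: D(1) = 1(1 + 1/12) = 13/12; numerator = -4(1) = -4; a_1 = (-4)/(13/12) = -48/13
  n = 2: D(2) = 2(2 + 1/12) = 25/6; numerator = -4(-48/13) = 192/13; a_2 = (192/13)/(25/6) = 1152/325
  n = 3: D(3) = 3(3 + 1/12) = 37/4; numerator = -4(1152/325) = -4608/325; a_3 = (-4608/325)/(37/4) = -18432/12025
  n = 4: D(4) = 4(4 + 1/12) = 49/3; numerator = -4(-18432/12025) = 73728/12025; a_4 = (73728/12025)/(49/3) = 221184/589225

r = 4/3; a_0 = 1; a_1 = -48/13; a_2 = 1152/325; a_3 = -18432/12025; a_4 = 221184/589225


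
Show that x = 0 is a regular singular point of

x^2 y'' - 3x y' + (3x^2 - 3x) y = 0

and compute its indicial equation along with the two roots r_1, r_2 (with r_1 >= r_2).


Divide by x^2 to reach normal form y'' + P_1(x) y' + P_2(x) y = 0 with P_1(x) = -3/x and P_2(x) = 3 - 3/x.
x = 0 is a singular point because the y'-coefficient -3/x has a pole at x = 0 and the y-coefficient 3 - 3/x has a pole at x = 0.
It is a regular singular point because x P_1(x) = p(x) = -3 and x^2 P_2(x) = q(x) = 3x^2 - 3x are polynomials, hence analytic at x = 0.
p(0) = -3,  q(0) = 0.
Indicial equation: r(r-1) + p(0) r + q(0) = 0, i.e. r^2 + (p(0) - 1) r + q(0) = 0, i.e. r^2 - 4 r = 0.
Discriminant: (-4)^2 - 4(0) = 16, so r = (4 ± 4)/2.
Solving: r_1 = 4, r_2 = 0.

indicial: r^2 - 4 r = 0; roots r_1 = 4, r_2 = 0


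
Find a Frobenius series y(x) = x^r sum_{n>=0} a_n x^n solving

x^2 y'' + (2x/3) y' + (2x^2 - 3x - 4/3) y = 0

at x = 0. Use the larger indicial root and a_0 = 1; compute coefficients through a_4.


Write in Frobenius form y'' + (p(x)/x) y' + (q(x)/x^2) y = 0:
  p(x) = 2/3,  q(x) = 2x^2 - 3x - 4/3.
Indicial equation: r(r-1) + (2/3) r + (-4/3) = 0 -> roots r_1 = 4/3, r_2 = -1.
Take r = r_1 = 4/3. Let y(x) = x^r sum_{n>=0} a_n x^n with a_0 = 1.
Substitute y = x^r sum a_n x^n and match x^{r+n}. The recurrence is
  D(n) a_n - 3 a_{n-1} + 2 a_{n-2} = 0,  where D(n) = (r+n)(r+n-1) + (2/3)(r+n) + (-4/3).
  a_n = [3 a_{n-1} - 2 a_{n-2}] / D(n).
Since the indicial polynomial factors as (r - r_1)(r - r_2), D(n) = (r_1 + n - r_1)(r_1 + n - r_2) = n(n + 7/3).
Evaluating step by step (a_0 = 1):
  n = 1: D(1) = 1(1 + 7/3) = 10/3; numerator = 3(1) = 3; a_1 = (3)/(10/3) = 9/10
  n = 2: D(2) = 2(2 + 7/3) = 26/3; numerator = 3(9/10) - 2(1) = 7/10; a_2 = (7/10)/(26/3) = 21/260
  n = 3: D(3) = 3(3 + 7/3) = 16; numerator = 3(21/260) - 2(9/10) = -81/52; a_3 = (-81/52)/(16) = -81/832
  n = 4: D(4) = 4(4 + 7/3) = 76/3; numerator = 3(-81/832) - 2(21/260) = -1887/4160; a_4 = (-1887/4160)/(76/3) = -5661/316160

r = 4/3; a_0 = 1; a_1 = 9/10; a_2 = 21/260; a_3 = -81/832; a_4 = -5661/316160


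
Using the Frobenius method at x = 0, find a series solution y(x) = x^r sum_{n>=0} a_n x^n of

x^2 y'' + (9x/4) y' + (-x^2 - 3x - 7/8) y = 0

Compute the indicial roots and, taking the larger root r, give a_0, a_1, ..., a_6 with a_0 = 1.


Write in Frobenius form y'' + (p(x)/x) y' + (q(x)/x^2) y = 0:
  p(x) = 9/4,  q(x) = -x^2 - 3x - 7/8.
Indicial equation: r(r-1) + (9/4) r + (-7/8) = 0 -> roots r_1 = 1/2, r_2 = -7/4.
Take r = r_1 = 1/2. Let y(x) = x^r sum_{n>=0} a_n x^n with a_0 = 1.
Substitute y = x^r sum a_n x^n and match x^{r+n}. The recurrence is
  D(n) a_n - 3 a_{n-1} - 1 a_{n-2} = 0,  where D(n) = (r+n)(r+n-1) + (9/4)(r+n) + (-7/8).
  a_n = [3 a_{n-1} + 1 a_{n-2}] / D(n).
Since the indicial polynomial factors as (r - r_1)(r - r_2), D(n) = (r_1 + n - r_1)(r_1 + n - r_2) = n(n + 9/4).
Evaluating step by step (a_0 = 1):
  n = 1: D(1) = 1(1 + 9/4) = 13/4; numerator = 3(1) = 3; a_1 = (3)/(13/4) = 12/13
  n = 2: D(2) = 2(2 + 9/4) = 17/2; numerator = 3(12/13) + 1(1) = 49/13; a_2 = (49/13)/(17/2) = 98/221
  n = 3: D(3) = 3(3 + 9/4) = 63/4; numerator = 3(98/221) + 1(12/13) = 498/221; a_3 = (498/221)/(63/4) = 664/4641
  n = 4: D(4) = 4(4 + 9/4) = 25; numerator = 3(664/4641) + 1(98/221) = 1350/1547; a_4 = (1350/1547)/(25) = 54/1547
  n = 5: D(5) = 5(5 + 9/4) = 145/4; numerator = 3(54/1547) + 1(664/4641) = 1150/4641; a_5 = (1150/4641)/(145/4) = 920/134589
  n = 6: D(6) = 6(6 + 9/4) = 99/2; numerator = 3(920/134589) + 1(54/1547) = 2486/44863; a_6 = (2486/44863)/(99/2) = 452/403767

r = 1/2; a_0 = 1; a_1 = 12/13; a_2 = 98/221; a_3 = 664/4641; a_4 = 54/1547; a_5 = 920/134589; a_6 = 452/403767


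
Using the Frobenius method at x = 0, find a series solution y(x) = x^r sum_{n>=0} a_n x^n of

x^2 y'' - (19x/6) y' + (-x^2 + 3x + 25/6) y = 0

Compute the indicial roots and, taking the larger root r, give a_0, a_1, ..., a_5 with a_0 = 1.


Write in Frobenius form y'' + (p(x)/x) y' + (q(x)/x^2) y = 0:
  p(x) = -19/6,  q(x) = -x^2 + 3x + 25/6.
Indicial equation: r(r-1) + (-19/6) r + (25/6) = 0 -> roots r_1 = 5/2, r_2 = 5/3.
Take r = r_1 = 5/2. Let y(x) = x^r sum_{n>=0} a_n x^n with a_0 = 1.
Substitute y = x^r sum a_n x^n and match x^{r+n}. The recurrence is
  D(n) a_n + 3 a_{n-1} - 1 a_{n-2} = 0,  where D(n) = (r+n)(r+n-1) + (-19/6)(r+n) + (25/6).
  a_n = [-3 a_{n-1} + 1 a_{n-2}] / D(n).
Since the indicial polynomial factors as (r - r_1)(r - r_2), D(n) = (r_1 + n - r_1)(r_1 + n - r_2) = n(n + 5/6).
Evaluating step by step (a_0 = 1):
  n = 1: D(1) = 1(1 + 5/6) = 11/6; numerator = -3(1) = -3; a_1 = (-3)/(11/6) = -18/11
  n = 2: D(2) = 2(2 + 5/6) = 17/3; numerator = -3(-18/11) + 1(1) = 65/11; a_2 = (65/11)/(17/3) = 195/187
  n = 3: D(3) = 3(3 + 5/6) = 23/2; numerator = -3(195/187) + 1(-18/11) = -81/17; a_3 = (-81/17)/(23/2) = -162/391
  n = 4: D(4) = 4(4 + 5/6) = 58/3; numerator = -3(-162/391) + 1(195/187) = 9831/4301; a_4 = (9831/4301)/(58/3) = 1017/8602
  n = 5: D(5) = 5(5 + 5/6) = 175/6; numerator = -3(1017/8602) + 1(-162/391) = -6615/8602; a_5 = (-6615/8602)/(175/6) = -567/21505

r = 5/2; a_0 = 1; a_1 = -18/11; a_2 = 195/187; a_3 = -162/391; a_4 = 1017/8602; a_5 = -567/21505


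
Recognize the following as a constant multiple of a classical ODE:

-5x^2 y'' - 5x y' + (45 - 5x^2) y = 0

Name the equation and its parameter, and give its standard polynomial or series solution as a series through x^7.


All three coefficients share the factor -5; dividing through by -5 gives  x^2 y'' + x y' + (x^2 - 9) y = 0.
This matches the Bessel equation x^2 y'' + x y' + (x^2 - nu^2) y = 0 with nu^2 = 9, so nu = 3; the solution bounded at x = 0 is J_3(x).
Frobenius at x = 0: indicial roots ±nu; for r = nu the recurrence k(k + 2nu) c_k = -c_{k-2} gives the standard series J_nu(x) = sum_{k>=0} (-1)^k / (k! (k+nu)!) (x/2)^(2k+nu). Evaluate the first 3 terms:
  k = 0: (-1)^0 / (0! * 3! * 2^3) x^3 = 1/(1*6*8) x^3 = (1/48) x^3
  k = 1: (-1)^1 / (1! * 4! * 2^5) x^5 = -1/(1*24*32) x^5 = (-1/768) x^5
  k = 2: (-1)^2 / (2! * 5! * 2^7) x^7 = 1/(2*120*128) x^7 = (1/30720) x^7
Hence J_3(x) = x^7/30720 - x^5/768 + x^3/48 + ....

J_3(x); series = x^7/30720 - x^5/768 + x^3/48


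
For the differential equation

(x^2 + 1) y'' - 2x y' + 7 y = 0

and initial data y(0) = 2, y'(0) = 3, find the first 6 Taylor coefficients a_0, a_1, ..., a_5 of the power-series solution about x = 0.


Ansatz: y(x) = sum_{n>=0} a_n x^n, so y'(x) = sum_{n>=1} n a_n x^(n-1) and y''(x) = sum_{n>=2} n(n-1) a_n x^(n-2).
Substitute into P(x) y'' + Q(x) y' + R(x) y = 0 with P(x) = x^2 + 1, Q(x) = -2x, R(x) = 7, and match powers of x.
Initial conditions: a_0 = 2, a_1 = 3.
Setting the coefficient of each power of x to zero and solving order by order (substituting the coefficients already found):
  x^0: 2 a_2 + 7 a_0 = 0  ->  2 a_2 = -7 a_0 = -14  ->  a_2 = -7
  x^1: 6 a_3 + 5 a_1 = 0  ->  6 a_3 = -5 a_1 = -15  ->  a_3 = -5/2
  x^2: 12 a_4 + 5 a_2 = 0  ->  12 a_4 = -5 a_2 = 35  ->  a_4 = 35/12
  x^3: 20 a_5 + 7 a_3 = 0  ->  20 a_5 = -7 a_3 = 35/2  ->  a_5 = 7/8
Truncated series: y(x) = 2 + 3 x - 7 x^2 - (5/2) x^3 + (35/12) x^4 + (7/8) x^5 + O(x^6).

a_0 = 2; a_1 = 3; a_2 = -7; a_3 = -5/2; a_4 = 35/12; a_5 = 7/8


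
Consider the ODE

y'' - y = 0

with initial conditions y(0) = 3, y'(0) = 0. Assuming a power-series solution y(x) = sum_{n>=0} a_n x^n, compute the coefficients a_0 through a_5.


Ansatz: y(x) = sum_{n>=0} a_n x^n, so y'(x) = sum_{n>=1} n a_n x^(n-1) and y''(x) = sum_{n>=2} n(n-1) a_n x^(n-2).
Substitute into P(x) y'' + Q(x) y' + R(x) y = 0 with P(x) = 1, Q(x) = 0, R(x) = -1, and match powers of x.
Initial conditions: a_0 = 3, a_1 = 0.
Setting the coefficient of each power of x to zero and solving order by order (substituting the coefficients already found):
  x^0: 2 a_2 - a_0 = 0  ->  2 a_2 = a_0 = 3  ->  a_2 = 3/2
  x^1: 6 a_3 - a_1 = 0  ->  6 a_3 = a_1 = 0  ->  a_3 = 0
  x^2: 12 a_4 - a_2 = 0  ->  12 a_4 = a_2 = 3/2  ->  a_4 = 1/8
  x^3: 20 a_5 - a_3 = 0  ->  20 a_5 = a_3 = 0  ->  a_5 = 0
Truncated series: y(x) = 3 + (3/2) x^2 + (1/8) x^4 + O(x^6).

a_0 = 3; a_1 = 0; a_2 = 3/2; a_3 = 0; a_4 = 1/8; a_5 = 0


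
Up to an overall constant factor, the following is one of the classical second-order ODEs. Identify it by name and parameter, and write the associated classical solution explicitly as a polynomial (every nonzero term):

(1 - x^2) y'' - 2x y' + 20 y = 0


The equation is already in a standard form:  (1 - x^2) y'' - 2x y' + 20 y = 0.
This matches the Legendre equation (1 - x^2) y'' - 2x y' + n(n+1) y = 0 (note the -2x y' term) with n(n+1) = 20, so n = 4; the polynomial solution is P_4(x).
With y = sum_k a_k x^k, matching x^k gives (k+2)(k+1) a_{k+2} = [k(k+1) - n(n+1)] a_k = (k - 4)(k + 5) a_k. The right side vanishes at k = 4, so the series with the parity of 4 terminates at degree 4.
Standard normalization (P_n(1) = 1): leading coefficient (2n)!/(2^n (n!)^2) = 40320/(16*576) = 35/8, so a_4 = 35/8. Work downward with a_k = (k+1)(k+2) a_{k+2} / ((k - 4)(k + 5)):
  a_2 = (3)(4)(35/8) / ((2 - 4)(2 + 5)) = (105/2)/(-14) = -15/4
  a_0 = (1)(2)(-15/4) / ((0 - 4)(0 + 5)) = (-15/2)/(-20) = 3/8
Hence P_4(x) = 35 x^4/8 - 15 x^2/4 + 3/8.

P_4(x); series = 35 x^4/8 - 15 x^2/4 + 3/8


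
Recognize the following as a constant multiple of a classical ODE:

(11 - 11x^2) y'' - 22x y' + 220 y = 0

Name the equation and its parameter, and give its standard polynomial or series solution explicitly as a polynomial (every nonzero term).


All three coefficients share the factor 11; dividing through by 11 gives  (1 - x^2) y'' - 2x y' + 20 y = 0.
This matches the Legendre equation (1 - x^2) y'' - 2x y' + n(n+1) y = 0 (note the -2x y' term) with n(n+1) = 20, so n = 4; the polynomial solution is P_4(x).
With y = sum_k a_k x^k, matching x^k gives (k+2)(k+1) a_{k+2} = [k(k+1) - n(n+1)] a_k = (k - 4)(k + 5) a_k. The right side vanishes at k = 4, so the series with the parity of 4 terminates at degree 4.
Standard normalization (P_n(1) = 1): leading coefficient (2n)!/(2^n (n!)^2) = 40320/(16*576) = 35/8, so a_4 = 35/8. Work downward with a_k = (k+1)(k+2) a_{k+2} / ((k - 4)(k + 5)):
  a_2 = (3)(4)(35/8) / ((2 - 4)(2 + 5)) = (105/2)/(-14) = -15/4
  a_0 = (1)(2)(-15/4) / ((0 - 4)(0 + 5)) = (-15/2)/(-20) = 3/8
Hence P_4(x) = 35 x^4/8 - 15 x^2/4 + 3/8.

P_4(x); series = 35 x^4/8 - 15 x^2/4 + 3/8


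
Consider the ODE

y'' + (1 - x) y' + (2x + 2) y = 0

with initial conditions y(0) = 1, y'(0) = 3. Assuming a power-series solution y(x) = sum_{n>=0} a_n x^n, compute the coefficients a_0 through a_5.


Ansatz: y(x) = sum_{n>=0} a_n x^n, so y'(x) = sum_{n>=1} n a_n x^(n-1) and y''(x) = sum_{n>=2} n(n-1) a_n x^(n-2).
Substitute into P(x) y'' + Q(x) y' + R(x) y = 0 with P(x) = 1, Q(x) = 1 - x, R(x) = 2x + 2, and match powers of x.
Initial conditions: a_0 = 1, a_1 = 3.
Setting the coefficient of each power of x to zero and solving order by order (substituting the coefficients already found):
  x^0: 2 a_2 + a_1 + 2 a_0 = 0  ->  2 a_2 = -a_1 - 2 a_0 = -5  ->  a_2 = -5/2
  x^1: 6 a_3 + 2 a_2 + a_1 + 2 a_0 = 0  ->  6 a_3 = -2 a_2 - a_1 - 2 a_0 = 0  ->  a_3 = 0
  x^2: 12 a_4 + 3 a_3 + 2 a_1 = 0  ->  12 a_4 = -3 a_3 - 2 a_1 = -6  ->  a_4 = -1/2
  x^3: 20 a_5 + 4 a_4 - a_3 + 2 a_2 = 0  ->  20 a_5 = -4 a_4 + a_3 - 2 a_2 = 7  ->  a_5 = 7/20
Truncated series: y(x) = 1 + 3 x - (5/2) x^2 - (1/2) x^4 + (7/20) x^5 + O(x^6).

a_0 = 1; a_1 = 3; a_2 = -5/2; a_3 = 0; a_4 = -1/2; a_5 = 7/20


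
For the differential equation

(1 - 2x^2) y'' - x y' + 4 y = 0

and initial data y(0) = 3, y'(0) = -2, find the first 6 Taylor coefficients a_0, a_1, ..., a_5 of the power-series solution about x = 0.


Ansatz: y(x) = sum_{n>=0} a_n x^n, so y'(x) = sum_{n>=1} n a_n x^(n-1) and y''(x) = sum_{n>=2} n(n-1) a_n x^(n-2).
Substitute into P(x) y'' + Q(x) y' + R(x) y = 0 with P(x) = 1 - 2x^2, Q(x) = -x, R(x) = 4, and match powers of x.
Initial conditions: a_0 = 3, a_1 = -2.
Setting the coefficient of each power of x to zero and solving order by order (substituting the coefficients already found):
  x^0: 2 a_2 + 4 a_0 = 0  ->  2 a_2 = -4 a_0 = -12  ->  a_2 = -6
  x^1: 6 a_3 + 3 a_1 = 0  ->  6 a_3 = -3 a_1 = 6  ->  a_3 = 1
  x^2: 12 a_4 - 2 a_2 = 0  ->  12 a_4 = 2 a_2 = -12  ->  a_4 = -1
  x^3: 20 a_5 - 11 a_3 = 0  ->  20 a_5 = 11 a_3 = 11  ->  a_5 = 11/20
Truncated series: y(x) = 3 - 2 x - 6 x^2 + x^3 - x^4 + (11/20) x^5 + O(x^6).

a_0 = 3; a_1 = -2; a_2 = -6; a_3 = 1; a_4 = -1; a_5 = 11/20


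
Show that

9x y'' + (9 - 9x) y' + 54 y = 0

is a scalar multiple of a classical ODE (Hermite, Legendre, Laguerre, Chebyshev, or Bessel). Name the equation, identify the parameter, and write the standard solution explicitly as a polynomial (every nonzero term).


All three coefficients share the factor 9; dividing through by 9 gives  x y'' + (1 - x) y' + 6 y = 0.
This matches the Laguerre equation x y'' + (1 - x) y' + n y = 0 with n = 6; the polynomial solution is L_6(x).
With y = sum_k a_k x^k, matching x^k gives (k+1)k a_{k+1} + (k+1) a_{k+1} - k a_k + n a_k = 0, i.e. (k+1)^2 a_{k+1} = (k - n) a_k = (k - 6) a_k. The right side vanishes at k = 6, so the series terminates at degree 6.
Standard normalization L_n(0) = 1 gives a_0 = 1. Work upward with a_{k+1} = (k - 6) a_k / (k+1)^2:
  a_1 = (0 - 6)(1) / 1^2 = -6/1 = -6
  a_2 = (1 - 6)(-6) / 2^2 = 30/4 = 15/2
  a_3 = (2 - 6)(15/2) / 3^2 = -30/9 = -10/3
  a_4 = (3 - 6)(-10/3) / 4^2 = 10/16 = 5/8
  a_5 = (4 - 6)(5/8) / 5^2 = (-5/4)/25 = -1/20
  a_6 = (5 - 6)(-1/20) / 6^2 = (1/20)/36 = 1/720
Hence L_6(x) = x^6/720 - x^5/20 + 5 x^4/8 - 10 x^3/3 + 15 x^2/2 - 6 x + 1.

L_6(x); series = x^6/720 - x^5/20 + 5 x^4/8 - 10 x^3/3 + 15 x^2/2 - 6 x + 1


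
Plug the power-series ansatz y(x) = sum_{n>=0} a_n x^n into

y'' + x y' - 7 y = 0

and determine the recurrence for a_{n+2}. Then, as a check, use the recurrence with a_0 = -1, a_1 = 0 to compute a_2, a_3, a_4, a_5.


Substitute y = sum_n a_n x^n.
y''(x) has coefficient (n+2)(n+1) a_{n+2} at x^n;
x y'(x) has coefficient n a_n at x^n (shift);
-7 y(x) has coefficient -7 a_n at x^n.
Matching x^n: (n+2)(n+1) a_{n+2} + (n - 7) a_n = 0.
Thus a_{n+2} = (-n + 7) / ((n+1)(n+2)) * a_n.

Check with a_0 = -1, a_1 = 0 (apply the recurrence for n = 0, 1, 2, 3): a_0 = -1, a_1 = 0, a_2 = -7/2, a_3 = 0, a_4 = -35/24, a_5 = 0.

a_(n+2) = (-n + 7) / ((n+1)(n+2)) * a_n; check: a_0 = -1, a_1 = 0, a_2 = -7/2, a_3 = 0, a_4 = -35/24, a_5 = 0


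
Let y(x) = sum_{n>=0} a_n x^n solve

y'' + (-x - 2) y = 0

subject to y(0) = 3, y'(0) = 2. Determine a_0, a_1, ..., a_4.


Ansatz: y(x) = sum_{n>=0} a_n x^n, so y'(x) = sum_{n>=1} n a_n x^(n-1) and y''(x) = sum_{n>=2} n(n-1) a_n x^(n-2).
Substitute into P(x) y'' + Q(x) y' + R(x) y = 0 with P(x) = 1, Q(x) = 0, R(x) = -x - 2, and match powers of x.
Initial conditions: a_0 = 3, a_1 = 2.
Setting the coefficient of each power of x to zero and solving order by order (substituting the coefficients already found):
  x^0: 2 a_2 - 2 a_0 = 0  ->  2 a_2 = 2 a_0 = 6  ->  a_2 = 3
  x^1: 6 a_3 - 2 a_1 - a_0 = 0  ->  6 a_3 = 2 a_1 + a_0 = 7  ->  a_3 = 7/6
  x^2: 12 a_4 - 2 a_2 - a_1 = 0  ->  12 a_4 = 2 a_2 + a_1 = 8  ->  a_4 = 2/3
Truncated series: y(x) = 3 + 2 x + 3 x^2 + (7/6) x^3 + (2/3) x^4 + O(x^5).

a_0 = 3; a_1 = 2; a_2 = 3; a_3 = 7/6; a_4 = 2/3


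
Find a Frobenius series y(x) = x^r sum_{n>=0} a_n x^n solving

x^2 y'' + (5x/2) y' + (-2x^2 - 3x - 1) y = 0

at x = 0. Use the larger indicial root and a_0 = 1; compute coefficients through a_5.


Write in Frobenius form y'' + (p(x)/x) y' + (q(x)/x^2) y = 0:
  p(x) = 5/2,  q(x) = -2x^2 - 3x - 1.
Indicial equation: r(r-1) + (5/2) r + (-1) = 0 -> roots r_1 = 1/2, r_2 = -2.
Take r = r_1 = 1/2. Let y(x) = x^r sum_{n>=0} a_n x^n with a_0 = 1.
Substitute y = x^r sum a_n x^n and match x^{r+n}. The recurrence is
  D(n) a_n - 3 a_{n-1} - 2 a_{n-2} = 0,  where D(n) = (r+n)(r+n-1) + (5/2)(r+n) + (-1).
  a_n = [3 a_{n-1} + 2 a_{n-2}] / D(n).
Since the indicial polynomial factors as (r - r_1)(r - r_2), D(n) = (r_1 + n - r_1)(r_1 + n - r_2) = n(n + 5/2).
Evaluating step by step (a_0 = 1):
  n = 1: D(1) = 1(1 + 5/2) = 7/2; numerator = 3(1) = 3; a_1 = (3)/(7/2) = 6/7
  n = 2: D(2) = 2(2 + 5/2) = 9; numerator = 3(6/7) + 2(1) = 32/7; a_2 = (32/7)/(9) = 32/63
  n = 3: D(3) = 3(3 + 5/2) = 33/2; numerator = 3(32/63) + 2(6/7) = 68/21; a_3 = (68/21)/(33/2) = 136/693
  n = 4: D(4) = 4(4 + 5/2) = 26; numerator = 3(136/693) + 2(32/63) = 1112/693; a_4 = (1112/693)/(26) = 556/9009
  n = 5: D(5) = 5(5 + 5/2) = 75/2; numerator = 3(556/9009) + 2(136/693) = 5204/9009; a_5 = (5204/9009)/(75/2) = 10408/675675

r = 1/2; a_0 = 1; a_1 = 6/7; a_2 = 32/63; a_3 = 136/693; a_4 = 556/9009; a_5 = 10408/675675


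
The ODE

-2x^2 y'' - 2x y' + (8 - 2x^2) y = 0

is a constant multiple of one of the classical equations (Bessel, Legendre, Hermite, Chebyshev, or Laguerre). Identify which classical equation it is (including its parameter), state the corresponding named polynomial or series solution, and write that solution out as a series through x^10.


All three coefficients share the factor -2; dividing through by -2 gives  x^2 y'' + x y' + (x^2 - 4) y = 0.
This matches the Bessel equation x^2 y'' + x y' + (x^2 - nu^2) y = 0 with nu^2 = 4, so nu = 2; the solution bounded at x = 0 is J_2(x).
Frobenius at x = 0: indicial roots ±nu; for r = nu the recurrence k(k + 2nu) c_k = -c_{k-2} gives the standard series J_nu(x) = sum_{k>=0} (-1)^k / (k! (k+nu)!) (x/2)^(2k+nu). Evaluate the first 5 terms:
  k = 0: (-1)^0 / (0! * 2! * 2^2) x^2 = 1/(1*2*4) x^2 = (1/8) x^2
  k = 1: (-1)^1 / (1! * 3! * 2^4) x^4 = -1/(1*6*16) x^4 = (-1/96) x^4
  k = 2: (-1)^2 / (2! * 4! * 2^6) x^6 = 1/(2*24*64) x^6 = (1/3072) x^6
  k = 3: (-1)^3 / (3! * 5! * 2^8) x^8 = -1/(6*120*256) x^8 = (-1/184320) x^8
  k = 4: (-1)^4 / (4! * 6! * 2^10) x^10 = 1/(24*720*1024) x^10 = (1/17694720) x^10
Hence J_2(x) = x^10/17694720 - x^8/184320 + x^6/3072 - x^4/96 + x^2/8 + ....

J_2(x); series = x^10/17694720 - x^8/184320 + x^6/3072 - x^4/96 + x^2/8


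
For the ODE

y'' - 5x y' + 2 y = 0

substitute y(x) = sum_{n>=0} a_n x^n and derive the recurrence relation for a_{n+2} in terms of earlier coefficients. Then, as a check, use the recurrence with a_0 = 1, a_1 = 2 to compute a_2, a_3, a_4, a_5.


Substitute y = sum_n a_n x^n.
y''(x) has coefficient (n+2)(n+1) a_{n+2} at x^n;
-5 x y'(x) has coefficient -5 n a_n at x^n (shift);
2 y(x) has coefficient 2 a_n at x^n.
Matching x^n: (n+2)(n+1) a_{n+2} + (-5n + 2) a_n = 0.
Thus a_{n+2} = (5n - 2) / ((n+1)(n+2)) * a_n.

Check with a_0 = 1, a_1 = 2 (apply the recurrence for n = 0, 1, 2, 3): a_0 = 1, a_1 = 2, a_2 = -1, a_3 = 1, a_4 = -2/3, a_5 = 13/20.

a_(n+2) = (5n - 2) / ((n+1)(n+2)) * a_n; check: a_0 = 1, a_1 = 2, a_2 = -1, a_3 = 1, a_4 = -2/3, a_5 = 13/20


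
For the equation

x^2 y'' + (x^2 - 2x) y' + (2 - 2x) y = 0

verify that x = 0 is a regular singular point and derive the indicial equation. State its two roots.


Divide by x^2 to reach normal form y'' + P_1(x) y' + P_2(x) y = 0 with P_1(x) = 1 - 2/x and P_2(x) = -2/x + 2/x^2.
x = 0 is a singular point because the y'-coefficient 1 - 2/x has a pole at x = 0 and the y-coefficient -2/x + 2/x^2 has a pole at x = 0.
It is a regular singular point because x P_1(x) = p(x) = x - 2 and x^2 P_2(x) = q(x) = 2 - 2x are polynomials, hence analytic at x = 0.
p(0) = -2,  q(0) = 2.
Indicial equation: r(r-1) + p(0) r + q(0) = 0, i.e. r^2 + (p(0) - 1) r + q(0) = 0, i.e. r^2 - 3 r + 2 = 0.
Discriminant: (-3)^2 - 4(2) = 1, so r = (3 ± 1)/2.
Solving: r_1 = 2, r_2 = 1.

indicial: r^2 - 3 r + 2 = 0; roots r_1 = 2, r_2 = 1


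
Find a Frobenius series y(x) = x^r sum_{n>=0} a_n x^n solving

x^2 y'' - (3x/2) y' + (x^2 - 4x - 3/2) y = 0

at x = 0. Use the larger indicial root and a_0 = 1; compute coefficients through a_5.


Write in Frobenius form y'' + (p(x)/x) y' + (q(x)/x^2) y = 0:
  p(x) = -3/2,  q(x) = x^2 - 4x - 3/2.
Indicial equation: r(r-1) + (-3/2) r + (-3/2) = 0 -> roots r_1 = 3, r_2 = -1/2.
Take r = r_1 = 3. Let y(x) = x^r sum_{n>=0} a_n x^n with a_0 = 1.
Substitute y = x^r sum a_n x^n and match x^{r+n}. The recurrence is
  D(n) a_n - 4 a_{n-1} + 1 a_{n-2} = 0,  where D(n) = (r+n)(r+n-1) + (-3/2)(r+n) + (-3/2).
  a_n = [4 a_{n-1} - 1 a_{n-2}] / D(n).
Since the indicial polynomial factors as (r - r_1)(r - r_2), D(n) = (r_1 + n - r_1)(r_1 + n - r_2) = n(n + 7/2).
Evaluating step by step (a_0 = 1):
  n = 1: D(1) = 1(1 + 7/2) = 9/2; numerator = 4(1) = 4; a_1 = (4)/(9/2) = 8/9
  n = 2: D(2) = 2(2 + 7/2) = 11; numerator = 4(8/9) - 1(1) = 23/9; a_2 = (23/9)/(11) = 23/99
  n = 3: D(3) = 3(3 + 7/2) = 39/2; numerator = 4(23/99) - 1(8/9) = 4/99; a_3 = (4/99)/(39/2) = 8/3861
  n = 4: D(4) = 4(4 + 7/2) = 30; numerator = 4(8/3861) - 1(23/99) = -865/3861; a_4 = (-865/3861)/(30) = -173/23166
  n = 5: D(5) = 5(5 + 7/2) = 85/2; numerator = 4(-173/23166) - 1(8/3861) = -370/11583; a_5 = (-370/11583)/(85/2) = -148/196911

r = 3; a_0 = 1; a_1 = 8/9; a_2 = 23/99; a_3 = 8/3861; a_4 = -173/23166; a_5 = -148/196911


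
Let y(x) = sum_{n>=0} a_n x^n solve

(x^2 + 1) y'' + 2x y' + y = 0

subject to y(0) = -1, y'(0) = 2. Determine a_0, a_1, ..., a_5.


Ansatz: y(x) = sum_{n>=0} a_n x^n, so y'(x) = sum_{n>=1} n a_n x^(n-1) and y''(x) = sum_{n>=2} n(n-1) a_n x^(n-2).
Substitute into P(x) y'' + Q(x) y' + R(x) y = 0 with P(x) = x^2 + 1, Q(x) = 2x, R(x) = 1, and match powers of x.
Initial conditions: a_0 = -1, a_1 = 2.
Setting the coefficient of each power of x to zero and solving order by order (substituting the coefficients already found):
  x^0: 2 a_2 + a_0 = 0  ->  2 a_2 = -a_0 = 1  ->  a_2 = 1/2
  x^1: 6 a_3 + 3 a_1 = 0  ->  6 a_3 = -3 a_1 = -6  ->  a_3 = -1
  x^2: 12 a_4 + 7 a_2 = 0  ->  12 a_4 = -7 a_2 = -7/2  ->  a_4 = -7/24
  x^3: 20 a_5 + 13 a_3 = 0  ->  20 a_5 = -13 a_3 = 13  ->  a_5 = 13/20
Truncated series: y(x) = -1 + 2 x + (1/2) x^2 - x^3 - (7/24) x^4 + (13/20) x^5 + O(x^6).

a_0 = -1; a_1 = 2; a_2 = 1/2; a_3 = -1; a_4 = -7/24; a_5 = 13/20


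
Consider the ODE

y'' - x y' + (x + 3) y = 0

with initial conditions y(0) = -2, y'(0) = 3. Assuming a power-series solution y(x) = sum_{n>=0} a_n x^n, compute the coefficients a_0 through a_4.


Ansatz: y(x) = sum_{n>=0} a_n x^n, so y'(x) = sum_{n>=1} n a_n x^(n-1) and y''(x) = sum_{n>=2} n(n-1) a_n x^(n-2).
Substitute into P(x) y'' + Q(x) y' + R(x) y = 0 with P(x) = 1, Q(x) = -x, R(x) = x + 3, and match powers of x.
Initial conditions: a_0 = -2, a_1 = 3.
Setting the coefficient of each power of x to zero and solving order by order (substituting the coefficients already found):
  x^0: 2 a_2 + 3 a_0 = 0  ->  2 a_2 = -3 a_0 = 6  ->  a_2 = 3
  x^1: 6 a_3 + 2 a_1 + a_0 = 0  ->  6 a_3 = -2 a_1 - a_0 = -4  ->  a_3 = -2/3
  x^2: 12 a_4 + a_2 + a_1 = 0  ->  12 a_4 = -a_2 - a_1 = -6  ->  a_4 = -1/2
Truncated series: y(x) = -2 + 3 x + 3 x^2 - (2/3) x^3 - (1/2) x^4 + O(x^5).

a_0 = -2; a_1 = 3; a_2 = 3; a_3 = -2/3; a_4 = -1/2


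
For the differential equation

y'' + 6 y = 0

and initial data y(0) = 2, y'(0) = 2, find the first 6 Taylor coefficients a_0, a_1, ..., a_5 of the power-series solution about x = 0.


Ansatz: y(x) = sum_{n>=0} a_n x^n, so y'(x) = sum_{n>=1} n a_n x^(n-1) and y''(x) = sum_{n>=2} n(n-1) a_n x^(n-2).
Substitute into P(x) y'' + Q(x) y' + R(x) y = 0 with P(x) = 1, Q(x) = 0, R(x) = 6, and match powers of x.
Initial conditions: a_0 = 2, a_1 = 2.
Setting the coefficient of each power of x to zero and solving order by order (substituting the coefficients already found):
  x^0: 2 a_2 + 6 a_0 = 0  ->  2 a_2 = -6 a_0 = -12  ->  a_2 = -6
  x^1: 6 a_3 + 6 a_1 = 0  ->  6 a_3 = -6 a_1 = -12  ->  a_3 = -2
  x^2: 12 a_4 + 6 a_2 = 0  ->  12 a_4 = -6 a_2 = 36  ->  a_4 = 3
  x^3: 20 a_5 + 6 a_3 = 0  ->  20 a_5 = -6 a_3 = 12  ->  a_5 = 3/5
Truncated series: y(x) = 2 + 2 x - 6 x^2 - 2 x^3 + 3 x^4 + (3/5) x^5 + O(x^6).

a_0 = 2; a_1 = 2; a_2 = -6; a_3 = -2; a_4 = 3; a_5 = 3/5


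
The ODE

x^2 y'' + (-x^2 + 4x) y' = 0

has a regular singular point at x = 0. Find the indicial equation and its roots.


Divide by x^2 to reach normal form y'' + P_1(x) y' + P_2(x) y = 0 with P_1(x) = -1 + 4/x and P_2(x) = 0.
x = 0 is a singular point because the y'-coefficient -1 + 4/x has a pole at x = 0.
It is a regular singular point because x P_1(x) = p(x) = 4 - x and x^2 P_2(x) = q(x) = 0 are polynomials, hence analytic at x = 0.
p(0) = 4,  q(0) = 0.
Indicial equation: r(r-1) + p(0) r + q(0) = 0, i.e. r^2 + (p(0) - 1) r + q(0) = 0, i.e. r^2 + 3 r = 0.
Discriminant: (3)^2 - 4(0) = 9, so r = (-3 ± 3)/2.
Solving: r_1 = 0, r_2 = -3.

indicial: r^2 + 3 r = 0; roots r_1 = 0, r_2 = -3


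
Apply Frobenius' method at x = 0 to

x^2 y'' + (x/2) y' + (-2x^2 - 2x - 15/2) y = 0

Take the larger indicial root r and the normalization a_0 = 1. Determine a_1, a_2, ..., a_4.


Write in Frobenius form y'' + (p(x)/x) y' + (q(x)/x^2) y = 0:
  p(x) = 1/2,  q(x) = -2x^2 - 2x - 15/2.
Indicial equation: r(r-1) + (1/2) r + (-15/2) = 0 -> roots r_1 = 3, r_2 = -5/2.
Take r = r_1 = 3. Let y(x) = x^r sum_{n>=0} a_n x^n with a_0 = 1.
Substitute y = x^r sum a_n x^n and match x^{r+n}. The recurrence is
  D(n) a_n - 2 a_{n-1} - 2 a_{n-2} = 0,  where D(n) = (r+n)(r+n-1) + (1/2)(r+n) + (-15/2).
  a_n = [2 a_{n-1} + 2 a_{n-2}] / D(n).
Since the indicial polynomial factors as (r - r_1)(r - r_2), D(n) = (r_1 + n - r_1)(r_1 + n - r_2) = n(n + 11/2).
Evaluating step by step (a_0 = 1):
  n = 1: D(1) = 1(1 + 11/2) = 13/2; numerator = 2(1) = 2; a_1 = (2)/(13/2) = 4/13
  n = 2: D(2) = 2(2 + 11/2) = 15; numerator = 2(4/13) + 2(1) = 34/13; a_2 = (34/13)/(15) = 34/195
  n = 3: D(3) = 3(3 + 11/2) = 51/2; numerator = 2(34/195) + 2(4/13) = 188/195; a_3 = (188/195)/(51/2) = 376/9945
  n = 4: D(4) = 4(4 + 11/2) = 38; numerator = 2(376/9945) + 2(34/195) = 844/1989; a_4 = (844/1989)/(38) = 422/37791

r = 3; a_0 = 1; a_1 = 4/13; a_2 = 34/195; a_3 = 376/9945; a_4 = 422/37791


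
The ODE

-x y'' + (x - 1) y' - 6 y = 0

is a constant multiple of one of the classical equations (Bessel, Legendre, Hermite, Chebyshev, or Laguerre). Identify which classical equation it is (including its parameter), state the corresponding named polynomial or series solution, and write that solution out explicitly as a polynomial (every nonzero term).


All three coefficients share the factor -1; dividing through by -1 gives  x y'' + (1 - x) y' + 6 y = 0.
This matches the Laguerre equation x y'' + (1 - x) y' + n y = 0 with n = 6; the polynomial solution is L_6(x).
With y = sum_k a_k x^k, matching x^k gives (k+1)k a_{k+1} + (k+1) a_{k+1} - k a_k + n a_k = 0, i.e. (k+1)^2 a_{k+1} = (k - n) a_k = (k - 6) a_k. The right side vanishes at k = 6, so the series terminates at degree 6.
Standard normalization L_n(0) = 1 gives a_0 = 1. Work upward with a_{k+1} = (k - 6) a_k / (k+1)^2:
  a_1 = (0 - 6)(1) / 1^2 = -6/1 = -6
  a_2 = (1 - 6)(-6) / 2^2 = 30/4 = 15/2
  a_3 = (2 - 6)(15/2) / 3^2 = -30/9 = -10/3
  a_4 = (3 - 6)(-10/3) / 4^2 = 10/16 = 5/8
  a_5 = (4 - 6)(5/8) / 5^2 = (-5/4)/25 = -1/20
  a_6 = (5 - 6)(-1/20) / 6^2 = (1/20)/36 = 1/720
Hence L_6(x) = x^6/720 - x^5/20 + 5 x^4/8 - 10 x^3/3 + 15 x^2/2 - 6 x + 1.

L_6(x); series = x^6/720 - x^5/20 + 5 x^4/8 - 10 x^3/3 + 15 x^2/2 - 6 x + 1


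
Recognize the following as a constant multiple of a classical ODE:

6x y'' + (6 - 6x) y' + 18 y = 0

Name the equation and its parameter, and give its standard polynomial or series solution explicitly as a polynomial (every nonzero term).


All three coefficients share the factor 6; dividing through by 6 gives  x y'' + (1 - x) y' + 3 y = 0.
This matches the Laguerre equation x y'' + (1 - x) y' + n y = 0 with n = 3; the polynomial solution is L_3(x).
With y = sum_k a_k x^k, matching x^k gives (k+1)k a_{k+1} + (k+1) a_{k+1} - k a_k + n a_k = 0, i.e. (k+1)^2 a_{k+1} = (k - n) a_k = (k - 3) a_k. The right side vanishes at k = 3, so the series terminates at degree 3.
Standard normalization L_n(0) = 1 gives a_0 = 1. Work upward with a_{k+1} = (k - 3) a_k / (k+1)^2:
  a_1 = (0 - 3)(1) / 1^2 = -3/1 = -3
  a_2 = (1 - 3)(-3) / 2^2 = 6/4 = 3/2
  a_3 = (2 - 3)(3/2) / 3^2 = (-3/2)/9 = -1/6
Hence L_3(x) = -x^3/6 + 3 x^2/2 - 3 x + 1.

L_3(x); series = -x^3/6 + 3 x^2/2 - 3 x + 1


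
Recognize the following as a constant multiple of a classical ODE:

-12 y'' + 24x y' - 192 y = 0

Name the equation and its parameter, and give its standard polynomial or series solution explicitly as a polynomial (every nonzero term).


All three coefficients share the factor -12; dividing through by -12 gives  y'' - 2x y' + 16 y = 0.
This matches the Hermite equation y'' - 2x y' + 2n y = 0 with 2n = 16, so n = 8; the polynomial solution is H_8(x).
With y = sum_k a_k x^k, matching x^k gives (k+2)(k+1) a_{k+2} = 2(k - n) a_k = 2(k - 8) a_k. The right side vanishes at k = 8, so the series with the parity of 8 terminates at degree 8.
Standard normalization: leading coefficient of H_n is 2^n, so a_8 = 2^8 = 256. Work downward with a_k = (k+1)(k+2) a_{k+2} / (2(k - n)):
  a_6 = (7)(8)(256) / (2(6 - 8)) = 14336/(-4) = -3584
  a_4 = (5)(6)(-3584) / (2(4 - 8)) = -107520/(-8) = 13440
  a_2 = (3)(4)(13440) / (2(2 - 8)) = 161280/(-12) = -13440
  a_0 = (1)(2)(-13440) / (2(0 - 8)) = -26880/(-16) = 1680
Hence H_8(x) = 256 x^8 - 3584 x^6 + 13440 x^4 - 13440 x^2 + 1680.

H_8(x); series = 256 x^8 - 3584 x^6 + 13440 x^4 - 13440 x^2 + 1680


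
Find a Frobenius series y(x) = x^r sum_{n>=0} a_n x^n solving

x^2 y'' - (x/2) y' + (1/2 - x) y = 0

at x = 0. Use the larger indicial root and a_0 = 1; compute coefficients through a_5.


Write in Frobenius form y'' + (p(x)/x) y' + (q(x)/x^2) y = 0:
  p(x) = -1/2,  q(x) = 1/2 - x.
Indicial equation: r(r-1) + (-1/2) r + (1/2) = 0 -> roots r_1 = 1, r_2 = 1/2.
Take r = r_1 = 1. Let y(x) = x^r sum_{n>=0} a_n x^n with a_0 = 1.
Substitute y = x^r sum a_n x^n and match x^{r+n}. The recurrence is
  D(n) a_n - 1 a_{n-1} = 0,  where D(n) = (r+n)(r+n-1) + (-1/2)(r+n) + (1/2).
  a_n = 1 / D(n) * a_{n-1}.
Since the indicial polynomial factors as (r - r_1)(r - r_2), D(n) = (r_1 + n - r_1)(r_1 + n - r_2) = n(n + 1/2).
Evaluating step by step (a_0 = 1):
  n = 1: D(1) = 1(1 + 1/2) = 3/2; numerator = 1(1) = 1; a_1 = (1)/(3/2) = 2/3
  n = 2: D(2) = 2(2 + 1/2) = 5; numerator = 1(2/3) = 2/3; a_2 = (2/3)/(5) = 2/15
  n = 3: D(3) = 3(3 + 1/2) = 21/2; numerator = 1(2/15) = 2/15; a_3 = (2/15)/(21/2) = 4/315
  n = 4: D(4) = 4(4 + 1/2) = 18; numerator = 1(4/315) = 4/315; a_4 = (4/315)/(18) = 2/2835
  n = 5: D(5) = 5(5 + 1/2) = 55/2; numerator = 1(2/2835) = 2/2835; a_5 = (2/2835)/(55/2) = 4/155925

r = 1; a_0 = 1; a_1 = 2/3; a_2 = 2/15; a_3 = 4/315; a_4 = 2/2835; a_5 = 4/155925


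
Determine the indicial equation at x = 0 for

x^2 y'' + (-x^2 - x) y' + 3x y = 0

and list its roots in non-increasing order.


Divide by x^2 to reach normal form y'' + P_1(x) y' + P_2(x) y = 0 with P_1(x) = -1 - 1/x and P_2(x) = 3/x.
x = 0 is a singular point because the y'-coefficient -1 - 1/x has a pole at x = 0 and the y-coefficient 3/x has a pole at x = 0.
It is a regular singular point because x P_1(x) = p(x) = -x - 1 and x^2 P_2(x) = q(x) = 3x are polynomials, hence analytic at x = 0.
p(0) = -1,  q(0) = 0.
Indicial equation: r(r-1) + p(0) r + q(0) = 0, i.e. r^2 + (p(0) - 1) r + q(0) = 0, i.e. r^2 - 2 r = 0.
Discriminant: (-2)^2 - 4(0) = 4, so r = (2 ± 2)/2.
Solving: r_1 = 2, r_2 = 0.

indicial: r^2 - 2 r = 0; roots r_1 = 2, r_2 = 0


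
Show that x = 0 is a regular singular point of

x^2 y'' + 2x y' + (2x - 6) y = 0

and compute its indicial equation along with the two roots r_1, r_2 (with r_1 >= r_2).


Divide by x^2 to reach normal form y'' + P_1(x) y' + P_2(x) y = 0 with P_1(x) = 2/x and P_2(x) = 2/x - 6/x^2.
x = 0 is a singular point because the y'-coefficient 2/x has a pole at x = 0 and the y-coefficient 2/x - 6/x^2 has a pole at x = 0.
It is a regular singular point because x P_1(x) = p(x) = 2 and x^2 P_2(x) = q(x) = 2x - 6 are polynomials, hence analytic at x = 0.
p(0) = 2,  q(0) = -6.
Indicial equation: r(r-1) + p(0) r + q(0) = 0, i.e. r^2 + (p(0) - 1) r + q(0) = 0, i.e. r^2 + 1 r - 6 = 0.
Discriminant: (1)^2 - 4(-6) = 25, so r = (-1 ± 5)/2.
Solving: r_1 = 2, r_2 = -3.

indicial: r^2 + 1 r - 6 = 0; roots r_1 = 2, r_2 = -3


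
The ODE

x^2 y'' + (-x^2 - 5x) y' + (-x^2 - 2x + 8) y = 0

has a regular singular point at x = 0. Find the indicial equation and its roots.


Divide by x^2 to reach normal form y'' + P_1(x) y' + P_2(x) y = 0 with P_1(x) = -1 - 5/x and P_2(x) = -1 - 2/x + 8/x^2.
x = 0 is a singular point because the y'-coefficient -1 - 5/x has a pole at x = 0 and the y-coefficient -1 - 2/x + 8/x^2 has a pole at x = 0.
It is a regular singular point because x P_1(x) = p(x) = -x - 5 and x^2 P_2(x) = q(x) = -x^2 - 2x + 8 are polynomials, hence analytic at x = 0.
p(0) = -5,  q(0) = 8.
Indicial equation: r(r-1) + p(0) r + q(0) = 0, i.e. r^2 + (p(0) - 1) r + q(0) = 0, i.e. r^2 - 6 r + 8 = 0.
Discriminant: (-6)^2 - 4(8) = 4, so r = (6 ± 2)/2.
Solving: r_1 = 4, r_2 = 2.

indicial: r^2 - 6 r + 8 = 0; roots r_1 = 4, r_2 = 2
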